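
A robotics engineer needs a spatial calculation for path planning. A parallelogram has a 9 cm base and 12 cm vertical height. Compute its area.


Shape: parallelogram
Base b = 9 cm, Height h = 12 cm
Formula: A = b * h
A = 9 * 12
A = 108
108 cm^2


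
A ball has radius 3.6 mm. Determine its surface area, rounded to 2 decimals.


Shape: sphere
Radius r = 3.6 mm
Formula: SA = 4 * pi * r^2
r^2 = 12.96
SA = 4 * pi * 12.96
SA = 51.84 * pi
SA = 162.86
162.86 mm^2


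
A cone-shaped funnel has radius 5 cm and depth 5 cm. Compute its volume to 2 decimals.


Shape: cone
Radius r = 5 cm, Height h = 5 cm
Formula: V = (1/3) * pi * r^2 * h
r^2 = 25
pi * r^2 * h = pi * 25 * 5 = 125 * pi
V = 125 * pi / 3
V = 130.9
130.9 cm^3


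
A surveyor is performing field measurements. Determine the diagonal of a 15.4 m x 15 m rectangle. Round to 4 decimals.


Shape: rectangle (diagonal via Pythagoras)
Sides: 15.4 m and 15 m
Formula: d = sqrt(l^2 + w^2)
l^2 = 237.16, w^2 = 225
l^2 + w^2 = 462.16
d = sqrt(462.16)
d = 21.4979
21.4979 m


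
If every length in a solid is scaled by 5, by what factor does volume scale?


Linear scale factor k = 5
Rule: under a linear scaling by k, volumes scale by k^3.
k^3 = 5 * 5 * 5
k^3 = 25 * 5
k^3 = 125
Volume scales by a factor of 125.
125 (dimensionless)


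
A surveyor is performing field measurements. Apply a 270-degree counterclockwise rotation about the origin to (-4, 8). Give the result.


Transformation: rotation about the origin
Original point: (-4, 8)
Rule for 270 deg counterclockwise: (x, y) -> (y, -x)
Apply: (-4, 8) -> (8, 4)
(8, 4)


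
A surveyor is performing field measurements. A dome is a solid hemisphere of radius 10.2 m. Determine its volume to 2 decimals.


Shape: hemisphere (half of a sphere)
Radius r = 10.2 m
Formula: V = (1/2) * (4/3) * pi * r^3 = (2/3) * pi * r^3
r^3 = 1061.208
(2/3) * 1061.208 = 707.472
V = 707.472 * pi
V = 2222.59
2222.59 m^3


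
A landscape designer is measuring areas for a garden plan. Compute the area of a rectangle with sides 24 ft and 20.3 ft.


Shape: rectangle
Length l = 24 ft, Width w = 20.3 ft
Formula: A = l * w
A = 24 * 20.3
A = 487.2
487.2 ft^2


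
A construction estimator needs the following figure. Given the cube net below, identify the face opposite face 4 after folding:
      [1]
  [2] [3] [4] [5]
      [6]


Net: cross layout. Take square 3 as the base (bottom).
Fold the four squares in the horizontal row up around 3: 2 -> left, 4 -> right, 5 wraps to the top.
Fold 1 and 6 up from 3: 1 -> back, 6 -> front.
Opposite pairs are therefore: (1, 6), (2, 4), (3, 5).
Face 4 is opposite face 2.
face 2


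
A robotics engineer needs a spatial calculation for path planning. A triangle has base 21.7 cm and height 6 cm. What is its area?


Shape: triangle
Base b = 21.7 cm, Height h = 6 cm
Formula: A = (1/2) * b * h
A = 0.5 * 21.7 * 6
A = 0.5 * 130.2
A = 65.1
65.1 cm^2


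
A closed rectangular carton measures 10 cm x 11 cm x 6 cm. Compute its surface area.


Shape: rectangular prism
l = 10 cm, w = 11 cm, h = 6 cm
Formula: SA = 2(lw + lh + wh)
lw = 110, lh = 60, wh = 66
lw + lh + wh = 236
SA = 2 * 236
SA = 472
472 cm^2


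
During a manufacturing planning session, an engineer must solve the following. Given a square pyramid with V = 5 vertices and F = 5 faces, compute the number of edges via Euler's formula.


Polyhedron: square pyramid
Euler's formula for convex polyhedra: V - E + F = 2
Given: V = 5 vertices and F = 5 faces
Solve for E:
E = V + F - 2 = 5 + 5 - 2 = 8
8 edges


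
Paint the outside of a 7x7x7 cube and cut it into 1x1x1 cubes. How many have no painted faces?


Large cube: 7 x 7 x 7, cut into unit cubes.
n = 7, so n - 2 = 5
Unpainted cubes form the interior (n - 2)^3 block.
(n - 2)^3 = 5^3 = 125
125 unit cubes


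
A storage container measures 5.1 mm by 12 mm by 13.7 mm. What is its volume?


Shape: rectangular prism
l = 5.1 mm, w = 12 mm, h = 13.7 mm
Formula: V = l * w * h
V = 5.1 * 12 * 13.7
V = 61.2 * 13.7
V = 838.44
838.44 mm^3


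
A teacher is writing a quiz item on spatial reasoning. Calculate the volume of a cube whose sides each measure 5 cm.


Shape: cube
Side s = 5 cm
Formula: V = s^3
V = 5 * 5 * 5
V = 25 * 5
V = 125
125 cm^3


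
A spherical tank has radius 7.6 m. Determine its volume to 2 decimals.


Shape: sphere
Radius r = 7.6 m
Formula: V = (4/3) * pi * r^3
r^3 = 438.976
(4/3) * 438.976 = 585.301333
V = 585.301333 * pi
V = 1838.78
1838.78 m^3


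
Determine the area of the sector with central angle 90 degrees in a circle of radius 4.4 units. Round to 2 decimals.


Shape: circular sector
Radius r = 4.4 units, Angle = 90 degrees
Formula: A = (angle/360) * pi * r^2
r^2 = 19.36
Fraction of circle = 90/360
A = (90/360) * pi * 19.36
A = 4.84 * pi
A = 15.21
15.21 units^2


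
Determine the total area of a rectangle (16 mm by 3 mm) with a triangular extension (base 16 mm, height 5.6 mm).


Composite shape: rectangle + triangle
Rectangle area = 16 * 3 = 48
Triangle area = 0.5 * 16 * 5.6 = 44.8
Total = 48 + 44.8
Total = 92.8
92.8 mm^2


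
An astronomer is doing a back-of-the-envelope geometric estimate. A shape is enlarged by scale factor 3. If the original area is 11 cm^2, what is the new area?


Linear scale factor k = 3
Original area = 11 cm^2
Rule: under a linear scaling by k, areas scale by k^2.
k^2 = 3^2 = 9
New area = 11 * 9
New area = 99
99 cm^2


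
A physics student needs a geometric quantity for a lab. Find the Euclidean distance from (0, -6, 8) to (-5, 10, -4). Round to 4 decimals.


3D distance between two points
P1 = (0, -6, 8), P2 = (-5, 10, -4)
Formula: d = sqrt((x2-x1)^2 + (y2-y1)^2 + (z2-z1)^2)
dx = -5 - 0 = -5
dy = 10 - -6 = 16
dz = -4 - 8 = -12
dx^2 + dy^2 + dz^2 = 25 + 256 + 144 = 425
d = sqrt(425)
d = 20.6155
20.6155 units


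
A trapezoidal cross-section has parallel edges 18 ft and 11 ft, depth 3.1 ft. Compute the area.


Shape: trapezoid
Parallel sides a = 18 ft, b = 11 ft; Height h = 3.1 ft
Formula: A = (a + b) * h / 2
a + b = 18 + 11 = 29
A = 29 * 3.1 / 2
A = 89.9 / 2
A = 44.95
44.95 ft^2


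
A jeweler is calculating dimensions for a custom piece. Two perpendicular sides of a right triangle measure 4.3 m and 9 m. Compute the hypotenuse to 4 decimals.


Shape: right triangle
Legs a = 4.3 m, b = 9 m
Formula: c = sqrt(a^2 + b^2)
a^2 = 18.49, b^2 = 81
a^2 + b^2 = 99.49
c = sqrt(99.49)
c = 9.9745
9.9745 m


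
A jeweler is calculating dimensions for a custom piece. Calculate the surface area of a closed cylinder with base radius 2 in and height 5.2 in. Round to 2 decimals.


Shape: closed cylinder
Radius r = 2 in, Height h = 5.2 in
Formula: SA = 2*pi*r^2 + 2*pi*r*h = 2*pi*r*(r + h)
r + h = 7.2
2 * r * (r + h) = 2 * 2 * 7.2 = 28.8
SA = 28.8 * pi
SA = 90.48
90.48 in^2


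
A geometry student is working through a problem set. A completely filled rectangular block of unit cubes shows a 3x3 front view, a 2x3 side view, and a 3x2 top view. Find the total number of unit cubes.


Orthographic views of a solid rectangular block:
Front view 3 x 3 -> length = 3, height = 3
Side view 2 x 3 -> width = 2, height = 3 (consistent)
Top view 3 x 2 -> confirms length = 3, width = 2
The block is 3 x 2 x 3.
Total unit cubes = 3 * 2 * 3 = 18
18 unit cubes


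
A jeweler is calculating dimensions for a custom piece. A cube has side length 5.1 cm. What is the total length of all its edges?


Shape: cube
Side s = 5.1 cm
A cube has 12 edges, all equal.
Formula: total edge length = 12 * s
Total = 12 * 5.1
Total = 61.2
61.2 cm


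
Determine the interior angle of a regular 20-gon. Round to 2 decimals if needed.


Shape: regular icosagon (20 sides)
Formula: interior angle = (n - 2) * 180 / n
(n - 2) = 18
(n - 2) * 180 = 3240
angle = 3240 / 20
angle = 162
162 degrees


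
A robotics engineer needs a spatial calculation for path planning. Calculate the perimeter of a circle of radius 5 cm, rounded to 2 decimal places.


Shape: circle
Radius r = 5 cm
Formula: C = 2 * pi * r
C = 2 * pi * 5
C = 10 * pi
C = 31.42
31.42 cm


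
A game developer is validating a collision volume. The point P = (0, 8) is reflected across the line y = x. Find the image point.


Transformation: reflection
Original point: (0, 8)
Rule for reflection over y = x: (x, y) -> (y, x)
Apply: (0, 8) -> (8, 0)
(8, 0)


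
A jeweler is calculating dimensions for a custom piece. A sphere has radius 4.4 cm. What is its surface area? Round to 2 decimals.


Shape: sphere
Radius r = 4.4 cm
Formula: SA = 4 * pi * r^2
r^2 = 19.36
SA = 4 * pi * 19.36
SA = 77.44 * pi
SA = 243.28
243.28 cm^2


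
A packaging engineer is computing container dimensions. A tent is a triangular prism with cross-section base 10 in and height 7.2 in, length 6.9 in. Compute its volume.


Shape: triangular prism
Triangle base = 10 in, triangle height = 7.2 in, prism length L = 6.9 in
Formula: V = (1/2 * b * h_tri) * L
Cross-section area = 0.5 * 10 * 7.2 = 36
V = 36 * 6.9
V = 248.4
248.4 in^3


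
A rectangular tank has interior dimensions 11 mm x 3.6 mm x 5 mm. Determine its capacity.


Shape: rectangular prism
l = 11 mm, w = 3.6 mm, h = 5 mm
Formula: V = l * w * h
V = 11 * 3.6 * 5
V = 39.6 * 5
V = 198
198 mm^3


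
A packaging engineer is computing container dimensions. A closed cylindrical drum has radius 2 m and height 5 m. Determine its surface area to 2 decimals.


Shape: closed cylinder
Radius r = 2 m, Height h = 5 m
Formula: SA = 2*pi*r^2 + 2*pi*r*h = 2*pi*r*(r + h)
r + h = 7
2 * r * (r + h) = 2 * 2 * 7 = 28
SA = 28 * pi
SA = 87.96
87.96 m^2


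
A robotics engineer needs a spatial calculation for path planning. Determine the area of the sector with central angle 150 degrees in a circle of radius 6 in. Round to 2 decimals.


Shape: circular sector
Radius r = 6 in, Angle = 150 degrees
Formula: A = (angle/360) * pi * r^2
r^2 = 36
Fraction of circle = 150/360
A = (150/360) * pi * 36
A = 15 * pi
A = 47.12
47.12 in^2


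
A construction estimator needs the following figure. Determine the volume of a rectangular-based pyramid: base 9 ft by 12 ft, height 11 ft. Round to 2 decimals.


Shape: rectangular pyramid
Base: 9 ft x 12 ft, Height h = 11 ft
Formula: V = (1/3) * base_area * h
base_area = 9 * 12 = 108
base_area * h = 108 * 11 = 1188
V = 1188 / 3
V = 396
396 ft^3


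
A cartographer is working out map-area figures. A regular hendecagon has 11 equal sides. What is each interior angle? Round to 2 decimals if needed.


Shape: regular hendecagon (11 sides)
Formula: interior angle = (n - 2) * 180 / n
(n - 2) = 9
(n - 2) * 180 = 1620
angle = 1620 / 11
angle = 147.27
147.27 degrees


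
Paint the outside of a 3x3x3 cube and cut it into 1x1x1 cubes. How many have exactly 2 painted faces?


Large cube: 3 x 3 x 3, cut into unit cubes.
n = 3, so n - 2 = 1
Cubes with 2 painted faces lie along the edges, excluding corners.
A cube has 12 edges; each contributes (n - 2) = 1 such cubes.
Count = 12 * 1 = 12
12 unit cubes


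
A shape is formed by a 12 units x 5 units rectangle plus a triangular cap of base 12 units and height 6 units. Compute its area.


Composite shape: rectangle + triangle
Rectangle area = 12 * 5 = 60
Triangle area = 0.5 * 12 * 6 = 36
Total = 60 + 36
Total = 96
96 units^2


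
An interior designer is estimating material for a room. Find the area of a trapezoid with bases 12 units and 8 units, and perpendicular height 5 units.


Shape: trapezoid
Parallel sides a = 12 units, b = 8 units; Height h = 5 units
Formula: A = (a + b) * h / 2
a + b = 12 + 8 = 20
A = 20 * 5 / 2
A = 100 / 2
A = 50
50 units^2


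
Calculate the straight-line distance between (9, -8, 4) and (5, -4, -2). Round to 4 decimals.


3D distance between two points
P1 = (9, -8, 4), P2 = (5, -4, -2)
Formula: d = sqrt((x2-x1)^2 + (y2-y1)^2 + (z2-z1)^2)
dx = 5 - 9 = -4
dy = -4 - -8 = 4
dz = -2 - 4 = -6
dx^2 + dy^2 + dz^2 = 16 + 16 + 36 = 68
d = sqrt(68)
d = 8.2462
8.2462 units


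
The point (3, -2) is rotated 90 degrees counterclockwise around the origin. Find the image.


Transformation: rotation about the origin
Original point: (3, -2)
Rule for 90 deg counterclockwise: (x, y) -> (-y, x)
Apply: (3, -2) -> (2, 3)
(2, 3)


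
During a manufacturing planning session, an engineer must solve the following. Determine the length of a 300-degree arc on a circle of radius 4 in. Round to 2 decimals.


Shape: circular arc
Radius r = 4 in, Angle = 300 degrees
Formula: L = (angle/360) * 2 * pi * r
2 * pi * r = 8 * pi
L = (300/360) * 8 * pi
L = 6.666667 * pi
L = 20.94
20.94 in


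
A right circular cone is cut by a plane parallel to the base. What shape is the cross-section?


Solid: right circular cone
Cutting plane: parallel to the base
Visualize the intersection of the plane with the solid's surface.
The boundary of the cut region is a circle.
circle


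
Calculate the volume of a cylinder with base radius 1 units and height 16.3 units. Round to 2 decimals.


Shape: cylinder
Radius r = 1 units, Height h = 16.3 units
Formula: V = pi * r^2 * h
r^2 = 1
V = pi * 1 * 16.3
V = 16.3 * pi
V = 51.21
51.21 units^3


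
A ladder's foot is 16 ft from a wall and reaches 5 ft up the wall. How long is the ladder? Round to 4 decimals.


Shape: right triangle
Legs a = 16 ft, b = 5 ft
Formula: c = sqrt(a^2 + b^2)
a^2 = 256, b^2 = 25
a^2 + b^2 = 281
c = sqrt(281)
c = 16.7631
16.7631 ft


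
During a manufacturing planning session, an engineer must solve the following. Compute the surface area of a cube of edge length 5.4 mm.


Shape: cube
Side s = 5.4 mm
A cube has 6 square faces.
Formula: SA = 6 * s^2
s^2 = 29.16
SA = 6 * 29.16
SA = 174.96
174.96 mm^2


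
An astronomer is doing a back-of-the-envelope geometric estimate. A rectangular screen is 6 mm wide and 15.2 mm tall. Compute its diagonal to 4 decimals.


Shape: rectangle (diagonal via Pythagoras)
Sides: 6 mm and 15.2 mm
Formula: d = sqrt(l^2 + w^2)
l^2 = 36, w^2 = 231.04
l^2 + w^2 = 267.04
d = sqrt(267.04)
d = 16.3414
16.3414 mm


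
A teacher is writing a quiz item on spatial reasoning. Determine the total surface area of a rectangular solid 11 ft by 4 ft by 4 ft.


Shape: rectangular prism
l = 11 ft, w = 4 ft, h = 4 ft
Formula: SA = 2(lw + lh + wh)
lw = 44, lh = 44, wh = 16
lw + lh + wh = 104
SA = 2 * 104
SA = 208
208 ft^2


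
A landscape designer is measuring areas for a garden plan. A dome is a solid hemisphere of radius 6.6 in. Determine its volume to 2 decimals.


Shape: hemisphere (half of a sphere)
Radius r = 6.6 in
Formula: V = (1/2) * (4/3) * pi * r^3 = (2/3) * pi * r^3
r^3 = 287.496
(2/3) * 287.496 = 191.664
V = 191.664 * pi
V = 602.13
602.13 in^3


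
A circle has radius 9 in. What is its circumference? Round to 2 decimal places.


Shape: circle
Radius r = 9 in
Formula: C = 2 * pi * r
C = 2 * pi * 9
C = 18 * pi
C = 56.55
56.55 in


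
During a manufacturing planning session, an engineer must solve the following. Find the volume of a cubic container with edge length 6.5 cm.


Shape: cube
Side s = 6.5 cm
Formula: V = s^3
V = 6.5 * 6.5 * 6.5
V = 42.25 * 6.5
V = 274.625
274.625 cm^3


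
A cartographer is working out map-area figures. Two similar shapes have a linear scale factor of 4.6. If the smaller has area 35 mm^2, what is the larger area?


Linear scale factor k = 4.6
Original area = 35 mm^2
Rule: under a linear scaling by k, areas scale by k^2.
k^2 = 4.6^2 = 21.16
New area = 35 * 21.16
New area = 740.6
740.6 mm^2


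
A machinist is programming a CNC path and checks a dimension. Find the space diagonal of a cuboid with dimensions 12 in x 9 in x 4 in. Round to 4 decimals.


Shape: rectangular box (space diagonal)
l = 12 in, w = 9 in, h = 4 in
Visualize: the diagonal of the base, then a right triangle with that diagonal and the height.
Formula: d = sqrt(l^2 + w^2 + h^2)
l^2 + w^2 + h^2 = 144 + 81 + 16 = 241
d = sqrt(241)
d = 15.5242
15.5242 in


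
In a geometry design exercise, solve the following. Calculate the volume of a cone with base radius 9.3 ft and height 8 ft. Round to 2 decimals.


Shape: cone
Radius r = 9.3 ft, Height h = 8 ft
Formula: V = (1/3) * pi * r^2 * h
r^2 = 86.49
pi * r^2 * h = pi * 86.49 * 8 = 691.92 * pi
V = 691.92 * pi / 3
V = 724.58
724.58 ft^3


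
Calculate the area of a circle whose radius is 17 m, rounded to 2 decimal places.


Shape: circle
Radius r = 17 m
Formula: A = pi * r^2
r^2 = 17^2 = 289
A = pi * 289
A = 907.92
907.92 m^2


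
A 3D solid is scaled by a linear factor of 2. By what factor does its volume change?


Linear scale factor k = 2
Rule: under a linear scaling by k, volumes scale by k^3.
k^3 = 2 * 2 * 2
k^3 = 4 * 2
k^3 = 8
Volume scales by a factor of 8.
8 (dimensionless)


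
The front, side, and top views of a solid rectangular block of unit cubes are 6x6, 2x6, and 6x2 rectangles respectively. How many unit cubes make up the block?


Orthographic views of a solid rectangular block:
Front view 6 x 6 -> length = 6, height = 6
Side view 2 x 6 -> width = 2, height = 6 (consistent)
Top view 6 x 2 -> confirms length = 6, width = 2
The block is 6 x 2 x 6.
Total unit cubes = 6 * 2 * 6 = 72
72 unit cubes


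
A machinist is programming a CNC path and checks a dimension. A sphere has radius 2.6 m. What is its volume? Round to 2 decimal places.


Shape: sphere
Radius r = 2.6 m
Formula: V = (4/3) * pi * r^3
r^3 = 17.576
(4/3) * 17.576 = 23.434667
V = 23.434667 * pi
V = 73.62
73.62 m^3


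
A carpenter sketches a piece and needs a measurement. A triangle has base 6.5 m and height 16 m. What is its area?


Shape: triangle
Base b = 6.5 m, Height h = 16 m
Formula: A = (1/2) * b * h
A = 0.5 * 6.5 * 16
A = 0.5 * 104
A = 52
52 m^2


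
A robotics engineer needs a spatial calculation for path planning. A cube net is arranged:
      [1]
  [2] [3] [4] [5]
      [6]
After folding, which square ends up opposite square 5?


Net: cross layout. Take square 3 as the base (bottom).
Fold the four squares in the horizontal row up around 3: 2 -> left, 4 -> right, 5 wraps to the top.
Fold 1 and 6 up from 3: 1 -> back, 6 -> front.
Opposite pairs are therefore: (1, 6), (2, 4), (3, 5).
Face 5 is opposite face 3.
face 3


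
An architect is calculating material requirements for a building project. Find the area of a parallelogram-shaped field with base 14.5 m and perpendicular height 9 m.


Shape: parallelogram
Base b = 14.5 m, Height h = 9 m
Formula: A = b * h
A = 14.5 * 9
A = 130.5
130.5 m^2


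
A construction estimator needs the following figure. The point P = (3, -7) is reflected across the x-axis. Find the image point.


Transformation: reflection
Original point: (3, -7)
Rule for reflection over the x-axis: (x, y) -> (x, -y)
Apply: (3, -7) -> (3, 7)
(3, 7)


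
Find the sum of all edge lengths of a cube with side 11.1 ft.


Shape: cube
Side s = 11.1 ft
A cube has 12 edges, all equal.
Formula: total edge length = 12 * s
Total = 12 * 11.1
Total = 133.2
133.2 ft


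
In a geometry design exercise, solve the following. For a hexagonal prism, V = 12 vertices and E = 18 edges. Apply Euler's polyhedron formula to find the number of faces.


Polyhedron: hexagonal prism
Euler's formula for convex polyhedra: V - E + F = 2
Given: V = 12 vertices and E = 18 edges
Solve for F:
F = 2 + E - V = 2 + 18 - 12 = 8
8 faces


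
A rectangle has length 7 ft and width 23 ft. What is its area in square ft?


Shape: rectangle
Length l = 7 ft, Width w = 23 ft
Formula: A = l * w
A = 7 * 23
A = 161
161 ft^2


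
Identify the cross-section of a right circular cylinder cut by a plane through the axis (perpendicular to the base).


Solid: right circular cylinder
Cutting plane: through the axis (perpendicular to the base)
Visualize the intersection of the plane with the solid's surface.
The boundary of the cut region is a rectangle.
rectangle


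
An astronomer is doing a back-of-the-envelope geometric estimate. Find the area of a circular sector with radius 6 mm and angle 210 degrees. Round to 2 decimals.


Shape: circular sector
Radius r = 6 mm, Angle = 210 degrees
Formula: A = (angle/360) * pi * r^2
r^2 = 36
Fraction of circle = 210/360
A = (210/360) * pi * 36
A = 21 * pi
A = 65.97
65.97 mm^2


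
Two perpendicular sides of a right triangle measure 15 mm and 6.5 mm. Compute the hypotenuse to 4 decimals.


Shape: right triangle
Legs a = 15 mm, b = 6.5 mm
Formula: c = sqrt(a^2 + b^2)
a^2 = 225, b^2 = 42.25
a^2 + b^2 = 267.25
c = sqrt(267.25)
c = 16.3478
16.3478 mm


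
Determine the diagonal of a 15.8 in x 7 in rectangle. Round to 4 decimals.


Shape: rectangle (diagonal via Pythagoras)
Sides: 15.8 in and 7 in
Formula: d = sqrt(l^2 + w^2)
l^2 = 249.64, w^2 = 49
l^2 + w^2 = 298.64
d = sqrt(298.64)
d = 17.2812
17.2812 in


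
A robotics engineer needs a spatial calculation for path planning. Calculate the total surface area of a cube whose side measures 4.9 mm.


Shape: cube
Side s = 4.9 mm
A cube has 6 square faces.
Formula: SA = 6 * s^2
s^2 = 24.01
SA = 6 * 24.01
SA = 144.06
144.06 mm^2


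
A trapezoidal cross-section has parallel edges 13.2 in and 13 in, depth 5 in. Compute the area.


Shape: trapezoid
Parallel sides a = 13.2 in, b = 13 in; Height h = 5 in
Formula: A = (a + b) * h / 2
a + b = 13.2 + 13 = 26.2
A = 26.2 * 5 / 2
A = 131 / 2
A = 65.5
65.5 in^2


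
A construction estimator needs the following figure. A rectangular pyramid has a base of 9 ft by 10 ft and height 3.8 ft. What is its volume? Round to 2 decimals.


Shape: rectangular pyramid
Base: 9 ft x 10 ft, Height h = 3.8 ft
Formula: V = (1/3) * base_area * h
base_area = 9 * 10 = 90
base_area * h = 90 * 3.8 = 342
V = 342 / 3
V = 114
114 ft^3


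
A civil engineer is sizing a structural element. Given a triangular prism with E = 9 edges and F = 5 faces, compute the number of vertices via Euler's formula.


Polyhedron: triangular prism
Euler's formula for convex polyhedra: V - E + F = 2
Given: E = 9 edges and F = 5 faces
Solve for V:
V = 2 + E - F = 2 + 9 - 5 = 6
6 vertices


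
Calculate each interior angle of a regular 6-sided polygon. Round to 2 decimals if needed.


Shape: regular hexagon (6 sides)
Formula: interior angle = (n - 2) * 180 / n
(n - 2) = 4
(n - 2) * 180 = 720
angle = 720 / 6
angle = 120
120 degrees


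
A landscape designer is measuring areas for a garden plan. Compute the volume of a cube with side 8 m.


Shape: cube
Side s = 8 m
Formula: V = s^3
V = 8 * 8 * 8
V = 64 * 8
V = 512
512 m^3


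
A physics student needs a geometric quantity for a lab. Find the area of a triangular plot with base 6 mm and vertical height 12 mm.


Shape: triangle
Base b = 6 mm, Height h = 12 mm
Formula: A = (1/2) * b * h
A = 0.5 * 6 * 12
A = 0.5 * 72
A = 36
36 mm^2


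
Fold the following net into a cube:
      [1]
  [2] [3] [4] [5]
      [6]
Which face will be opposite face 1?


Net: cross layout. Take square 3 as the base (bottom).
Fold the four squares in the horizontal row up around 3: 2 -> left, 4 -> right, 5 wraps to the top.
Fold 1 and 6 up from 3: 1 -> back, 6 -> front.
Opposite pairs are therefore: (1, 6), (2, 4), (3, 5).
Face 1 is opposite face 6.
face 6


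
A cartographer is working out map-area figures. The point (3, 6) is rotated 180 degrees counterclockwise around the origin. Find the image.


Transformation: rotation about the origin
Original point: (3, 6)
Rule for 180 deg: (x, y) -> (-x, -y)
Apply: (3, 6) -> (-3, -6)
(-3, -6)


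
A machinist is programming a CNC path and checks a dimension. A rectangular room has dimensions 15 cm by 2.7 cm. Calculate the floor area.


Shape: rectangle
Length l = 15 cm, Width w = 2.7 cm
Formula: A = l * w
A = 15 * 2.7
A = 40.5
40.5 cm^2


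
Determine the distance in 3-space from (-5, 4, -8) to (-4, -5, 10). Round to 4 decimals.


3D distance between two points
P1 = (-5, 4, -8), P2 = (-4, -5, 10)
Formula: d = sqrt((x2-x1)^2 + (y2-y1)^2 + (z2-z1)^2)
dx = -4 - -5 = 1
dy = -5 - 4 = -9
dz = 10 - -8 = 18
dx^2 + dy^2 + dz^2 = 1 + 81 + 324 = 406
d = sqrt(406)
d = 20.1494
20.1494 units


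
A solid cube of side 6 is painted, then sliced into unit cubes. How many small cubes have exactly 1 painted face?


Large cube: 6 x 6 x 6, cut into unit cubes.
n = 6, so n - 2 = 4
Cubes with 1 painted face lie in the interior of each face.
A cube has 6 faces; each contributes (n - 2)^2 = 16 such cubes.
Count = 6 * 16 = 96
96 unit cubes


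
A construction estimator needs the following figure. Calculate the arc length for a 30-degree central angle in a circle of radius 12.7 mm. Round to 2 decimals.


Shape: circular arc
Radius r = 12.7 mm, Angle = 30 degrees
Formula: L = (angle/360) * 2 * pi * r
2 * pi * r = 25.4 * pi
L = (30/360) * 25.4 * pi
L = 2.116667 * pi
L = 6.65
6.65 mm


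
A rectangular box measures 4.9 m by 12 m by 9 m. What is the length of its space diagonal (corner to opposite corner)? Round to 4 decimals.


Shape: rectangular box (space diagonal)
l = 4.9 m, w = 12 m, h = 9 m
Visualize: the diagonal of the base, then a right triangle with that diagonal and the height.
Formula: d = sqrt(l^2 + w^2 + h^2)
l^2 + w^2 + h^2 = 24.01 + 144 + 81 = 249.01
d = sqrt(249.01)
d = 15.7801
15.7801 m


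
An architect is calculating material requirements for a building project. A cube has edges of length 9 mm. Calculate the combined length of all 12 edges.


Shape: cube
Side s = 9 mm
A cube has 12 edges, all equal.
Formula: total edge length = 12 * s
Total = 12 * 9
Total = 108
108 mm


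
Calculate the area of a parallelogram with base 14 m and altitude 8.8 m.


Shape: parallelogram
Base b = 14 m, Height h = 8.8 m
Formula: A = b * h
A = 14 * 8.8
A = 123.2
123.2 m^2


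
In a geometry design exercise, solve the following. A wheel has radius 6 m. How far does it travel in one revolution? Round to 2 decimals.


Shape: circle
Radius r = 6 m
Formula: C = 2 * pi * r
C = 2 * pi * 6
C = 12 * pi
C = 37.7
37.7 m


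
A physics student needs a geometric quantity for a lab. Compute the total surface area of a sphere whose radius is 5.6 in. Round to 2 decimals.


Shape: sphere
Radius r = 5.6 in
Formula: SA = 4 * pi * r^2
r^2 = 31.36
SA = 4 * pi * 31.36
SA = 125.44 * pi
SA = 394.08
394.08 in^2


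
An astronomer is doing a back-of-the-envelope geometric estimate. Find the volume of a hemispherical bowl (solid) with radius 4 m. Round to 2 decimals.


Shape: hemisphere (half of a sphere)
Radius r = 4 m
Formula: V = (1/2) * (4/3) * pi * r^3 = (2/3) * pi * r^3
r^3 = 64
(2/3) * 64 = 42.666667
V = 42.666667 * pi
V = 134.04
134.04 m^3


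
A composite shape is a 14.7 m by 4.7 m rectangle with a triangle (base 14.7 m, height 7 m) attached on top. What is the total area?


Composite shape: rectangle + triangle
Rectangle area = 14.7 * 4.7 = 69.09
Triangle area = 0.5 * 14.7 * 7 = 51.45
Total = 69.09 + 51.45
Total = 120.54
120.54 m^2


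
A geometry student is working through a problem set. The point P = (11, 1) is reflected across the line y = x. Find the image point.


Transformation: reflection
Original point: (11, 1)
Rule for reflection over y = x: (x, y) -> (y, x)
Apply: (11, 1) -> (1, 11)
(1, 11)


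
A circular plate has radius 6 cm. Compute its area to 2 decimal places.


Shape: circle
Radius r = 6 cm
Formula: A = pi * r^2
r^2 = 6^2 = 36
A = pi * 36
A = 113.1
113.1 cm^2


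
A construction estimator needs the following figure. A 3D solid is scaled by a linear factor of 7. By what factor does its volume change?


Linear scale factor k = 7
Rule: under a linear scaling by k, volumes scale by k^3.
k^3 = 7 * 7 * 7
k^3 = 49 * 7
k^3 = 343
Volume scales by a factor of 343.
343 (dimensionless)


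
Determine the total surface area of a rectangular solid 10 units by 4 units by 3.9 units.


Shape: rectangular prism
l = 10 units, w = 4 units, h = 3.9 units
Formula: SA = 2(lw + lh + wh)
lw = 40, lh = 39, wh = 15.6
lw + lh + wh = 94.6
SA = 2 * 94.6
SA = 189.2
189.2 units^2


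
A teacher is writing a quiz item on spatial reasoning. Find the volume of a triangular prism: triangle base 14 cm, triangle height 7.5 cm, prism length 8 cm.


Shape: triangular prism
Triangle base = 14 cm, triangle height = 7.5 cm, prism length L = 8 cm
Formula: V = (1/2 * b * h_tri) * L
Cross-section area = 0.5 * 14 * 7.5 = 52.5
V = 52.5 * 8
V = 420
420 cm^3


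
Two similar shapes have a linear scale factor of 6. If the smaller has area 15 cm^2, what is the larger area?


Linear scale factor k = 6
Original area = 15 cm^2
Rule: under a linear scaling by k, areas scale by k^2.
k^2 = 6^2 = 36
New area = 15 * 36
New area = 540
540 cm^2


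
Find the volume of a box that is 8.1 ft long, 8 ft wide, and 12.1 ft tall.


Shape: rectangular prism
l = 8.1 ft, w = 8 ft, h = 12.1 ft
Formula: V = l * w * h
V = 8.1 * 8 * 12.1
V = 64.8 * 12.1
V = 784.08
784.08 ft^3


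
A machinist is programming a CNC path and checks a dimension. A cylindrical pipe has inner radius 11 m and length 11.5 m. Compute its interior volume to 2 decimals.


Shape: cylinder
Radius r = 11 m, Height h = 11.5 m
Formula: V = pi * r^2 * h
r^2 = 121
V = pi * 121 * 11.5
V = 1391.5 * pi
V = 4371.53
4371.53 m^3


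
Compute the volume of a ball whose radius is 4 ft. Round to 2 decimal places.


Shape: sphere
Radius r = 4 ft
Formula: V = (4/3) * pi * r^3
r^3 = 64
(4/3) * 64 = 85.333333
V = 85.333333 * pi
V = 268.08
268.08 ft^3


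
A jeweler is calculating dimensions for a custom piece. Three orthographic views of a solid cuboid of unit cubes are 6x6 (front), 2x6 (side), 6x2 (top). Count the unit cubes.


Orthographic views of a solid rectangular block:
Front view 6 x 6 -> length = 6, height = 6
Side view 2 x 6 -> width = 2, height = 6 (consistent)
Top view 6 x 2 -> confirms length = 6, width = 2
The block is 6 x 2 x 6.
Total unit cubes = 6 * 2 * 6 = 72
72 unit cubes


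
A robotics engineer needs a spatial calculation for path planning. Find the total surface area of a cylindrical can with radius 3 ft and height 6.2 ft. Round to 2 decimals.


Shape: closed cylinder
Radius r = 3 ft, Height h = 6.2 ft
Formula: SA = 2*pi*r^2 + 2*pi*r*h = 2*pi*r*(r + h)
r + h = 9.2
2 * r * (r + h) = 2 * 3 * 9.2 = 55.2
SA = 55.2 * pi
SA = 173.42
173.42 ft^2


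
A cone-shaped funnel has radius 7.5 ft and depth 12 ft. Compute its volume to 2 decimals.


Shape: cone
Radius r = 7.5 ft, Height h = 12 ft
Formula: V = (1/3) * pi * r^2 * h
r^2 = 56.25
pi * r^2 * h = pi * 56.25 * 12 = 675 * pi
V = 675 * pi / 3
V = 706.86
706.86 ft^3


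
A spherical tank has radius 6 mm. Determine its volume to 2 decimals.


Shape: sphere
Radius r = 6 mm
Formula: V = (4/3) * pi * r^3
r^3 = 216
(4/3) * 216 = 288
V = 288 * pi
V = 904.78
904.78 mm^3


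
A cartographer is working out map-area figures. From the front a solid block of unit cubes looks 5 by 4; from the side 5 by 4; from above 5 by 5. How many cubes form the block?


Orthographic views of a solid rectangular block:
Front view 5 x 4 -> length = 5, height = 4
Side view 5 x 4 -> width = 5, height = 4 (consistent)
Top view 5 x 5 -> confirms length = 5, width = 5
The block is 5 x 5 x 4.
Total unit cubes = 5 * 5 * 4 = 100
100 unit cubes


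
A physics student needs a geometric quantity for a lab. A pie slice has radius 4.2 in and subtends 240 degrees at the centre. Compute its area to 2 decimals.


Shape: circular sector
Radius r = 4.2 in, Angle = 240 degrees
Formula: A = (angle/360) * pi * r^2
r^2 = 17.64
Fraction of circle = 240/360
A = (240/360) * pi * 17.64
A = 11.76 * pi
A = 36.95
36.95 in^2


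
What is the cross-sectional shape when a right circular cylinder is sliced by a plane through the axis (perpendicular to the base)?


Solid: right circular cylinder
Cutting plane: through the axis (perpendicular to the base)
Visualize the intersection of the plane with the solid's surface.
The boundary of the cut region is a rectangle.
rectangle


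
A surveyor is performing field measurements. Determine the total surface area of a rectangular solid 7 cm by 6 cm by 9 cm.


Shape: rectangular prism
l = 7 cm, w = 6 cm, h = 9 cm
Formula: SA = 2(lw + lh + wh)
lw = 42, lh = 63, wh = 54
lw + lh + wh = 159
SA = 2 * 159
SA = 318
318 cm^2


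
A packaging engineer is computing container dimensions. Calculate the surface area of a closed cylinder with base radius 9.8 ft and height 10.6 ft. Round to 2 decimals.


Shape: closed cylinder
Radius r = 9.8 ft, Height h = 10.6 ft
Formula: SA = 2*pi*r^2 + 2*pi*r*h = 2*pi*r*(r + h)
r + h = 20.4
2 * r * (r + h) = 2 * 9.8 * 20.4 = 399.84
SA = 399.84 * pi
SA = 1256.13
1256.13 ft^2


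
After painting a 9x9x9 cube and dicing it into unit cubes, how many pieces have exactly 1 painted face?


Large cube: 9 x 9 x 9, cut into unit cubes.
n = 9, so n - 2 = 7
Cubes with 1 painted face lie in the interior of each face.
A cube has 6 faces; each contributes (n - 2)^2 = 49 such cubes.
Count = 6 * 49 = 294
294 unit cubes


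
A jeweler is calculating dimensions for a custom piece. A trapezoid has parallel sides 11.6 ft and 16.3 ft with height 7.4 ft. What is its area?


Shape: trapezoid
Parallel sides a = 11.6 ft, b = 16.3 ft; Height h = 7.4 ft
Formula: A = (a + b) * h / 2
a + b = 11.6 + 16.3 = 27.9
A = 27.9 * 7.4 / 2
A = 206.46 / 2
A = 103.23
103.23 ft^2


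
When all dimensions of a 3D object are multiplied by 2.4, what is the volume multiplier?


Linear scale factor k = 2.4
Rule: under a linear scaling by k, volumes scale by k^3.
k^3 = 2.4 * 2.4 * 2.4
k^3 = 5.76 * 2.4
k^3 = 13.824
Volume scales by a factor of 13.824.
13.824 (dimensionless)


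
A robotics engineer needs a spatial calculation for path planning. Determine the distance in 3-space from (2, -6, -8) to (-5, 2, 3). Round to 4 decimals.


3D distance between two points
P1 = (2, -6, -8), P2 = (-5, 2, 3)
Formula: d = sqrt((x2-x1)^2 + (y2-y1)^2 + (z2-z1)^2)
dx = -5 - 2 = -7
dy = 2 - -6 = 8
dz = 3 - -8 = 11
dx^2 + dy^2 + dz^2 = 49 + 64 + 121 = 234
d = sqrt(234)
d = 15.2971
15.2971 units


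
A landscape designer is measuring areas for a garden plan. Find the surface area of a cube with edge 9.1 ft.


Shape: cube
Side s = 9.1 ft
A cube has 6 square faces.
Formula: SA = 6 * s^2
s^2 = 82.81
SA = 6 * 82.81
SA = 496.86
496.86 ft^2


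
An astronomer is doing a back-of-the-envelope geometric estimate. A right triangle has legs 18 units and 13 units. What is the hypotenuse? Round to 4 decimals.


Shape: right triangle
Legs a = 18 units, b = 13 units
Formula: c = sqrt(a^2 + b^2)
a^2 = 324, b^2 = 169
a^2 + b^2 = 493
c = sqrt(493)
c = 22.2036
22.2036 units


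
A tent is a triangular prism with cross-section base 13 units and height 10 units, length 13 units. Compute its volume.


Shape: triangular prism
Triangle base = 13 units, triangle height = 10 units, prism length L = 13 units
Formula: V = (1/2 * b * h_tri) * L
Cross-section area = 0.5 * 13 * 10 = 65
V = 65 * 13
V = 845
845 units^3


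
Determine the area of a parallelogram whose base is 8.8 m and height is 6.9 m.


Shape: parallelogram
Base b = 8.8 m, Height h = 6.9 m
Formula: A = b * h
A = 8.8 * 6.9
A = 60.72
60.72 m^2


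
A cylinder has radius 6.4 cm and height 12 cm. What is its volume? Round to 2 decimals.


Shape: cylinder
Radius r = 6.4 cm, Height h = 12 cm
Formula: V = pi * r^2 * h
r^2 = 40.96
V = pi * 40.96 * 12
V = 491.52 * pi
V = 1544.16
1544.16 cm^3


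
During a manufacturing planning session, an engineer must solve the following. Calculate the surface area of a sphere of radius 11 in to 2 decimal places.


Shape: sphere
Radius r = 11 in
Formula: SA = 4 * pi * r^2
r^2 = 121
SA = 4 * pi * 121
SA = 484 * pi
SA = 1520.53
1520.53 in^2


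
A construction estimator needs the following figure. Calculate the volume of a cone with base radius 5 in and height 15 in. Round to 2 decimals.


Shape: cone
Radius r = 5 in, Height h = 15 in
Formula: V = (1/3) * pi * r^2 * h
r^2 = 25
pi * r^2 * h = pi * 25 * 15 = 375 * pi
V = 375 * pi / 3
V = 392.7
392.7 in^3


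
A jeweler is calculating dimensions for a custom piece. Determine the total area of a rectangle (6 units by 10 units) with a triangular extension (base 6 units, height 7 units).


Composite shape: rectangle + triangle
Rectangle area = 6 * 10 = 60
Triangle area = 0.5 * 6 * 7 = 21
Total = 60 + 21
Total = 81
81 units^2


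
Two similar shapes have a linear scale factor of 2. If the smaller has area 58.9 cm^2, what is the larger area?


Linear scale factor k = 2
Original area = 58.9 cm^2
Rule: under a linear scaling by k, areas scale by k^2.
k^2 = 2^2 = 4
New area = 58.9 * 4
New area = 235.6
235.6 cm^2


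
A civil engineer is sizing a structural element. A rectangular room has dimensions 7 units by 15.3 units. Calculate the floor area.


Shape: rectangle
Length l = 7 units, Width w = 15.3 units
Formula: A = l * w
A = 7 * 15.3
A = 107.1
107.1 units^2


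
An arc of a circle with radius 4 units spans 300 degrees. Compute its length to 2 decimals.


Shape: circular arc
Radius r = 4 units, Angle = 300 degrees
Formula: L = (angle/360) * 2 * pi * r
2 * pi * r = 8 * pi
L = (300/360) * 8 * pi
L = 6.666667 * pi
L = 20.94
20.94 units


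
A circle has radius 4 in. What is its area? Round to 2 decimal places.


Shape: circle
Radius r = 4 in
Formula: A = pi * r^2
r^2 = 4^2 = 16
A = pi * 16
A = 50.27
50.27 in^2


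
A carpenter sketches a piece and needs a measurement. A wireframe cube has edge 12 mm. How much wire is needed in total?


Shape: cube
Side s = 12 mm
A cube has 12 edges, all equal.
Formula: total edge length = 12 * s
Total = 12 * 12
Total = 144
144 mm


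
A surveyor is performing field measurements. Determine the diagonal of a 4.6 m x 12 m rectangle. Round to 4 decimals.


Shape: rectangle (diagonal via Pythagoras)
Sides: 4.6 m and 12 m
Formula: d = sqrt(l^2 + w^2)
l^2 = 21.16, w^2 = 144
l^2 + w^2 = 165.16
d = sqrt(165.16)
d = 12.8515
12.8515 m


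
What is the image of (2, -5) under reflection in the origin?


Transformation: reflection
Original point: (2, -5)
Rule for reflection through the origin: (x, y) -> (-x, -y)
Apply: (2, -5) -> (-2, 5)
(-2, 5)


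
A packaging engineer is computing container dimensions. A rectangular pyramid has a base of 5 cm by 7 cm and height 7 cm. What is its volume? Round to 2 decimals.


Shape: rectangular pyramid
Base: 5 cm x 7 cm, Height h = 7 cm
Formula: V = (1/3) * base_area * h
base_area = 5 * 7 = 35
base_area * h = 35 * 7 = 245
V = 245 / 3
V = 81.67
81.67 cm^3


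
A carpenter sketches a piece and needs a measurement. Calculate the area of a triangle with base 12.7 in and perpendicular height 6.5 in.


Shape: triangle
Base b = 12.7 in, Height h = 6.5 in
Formula: A = (1/2) * b * h
A = 0.5 * 12.7 * 6.5
A = 0.5 * 82.55
A = 41.275
41.275 in^2


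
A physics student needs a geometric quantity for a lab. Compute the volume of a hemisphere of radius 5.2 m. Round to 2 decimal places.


Shape: hemisphere (half of a sphere)
Radius r = 5.2 m
Formula: V = (1/2) * (4/3) * pi * r^3 = (2/3) * pi * r^3
r^3 = 140.608
(2/3) * 140.608 = 93.738667
V = 93.738667 * pi
V = 294.49
294.49 m^3


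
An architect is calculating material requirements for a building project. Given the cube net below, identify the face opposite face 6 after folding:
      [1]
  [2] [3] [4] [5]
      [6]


Net: cross layout. Take square 3 as the base (bottom).
Fold the four squares in the horizontal row up around 3: 2 -> left, 4 -> right, 5 wraps to the top.
Fold 1 and 6 up from 3: 1 -> back, 6 -> front.
Opposite pairs are therefore: (1, 6), (2, 4), (3, 5).
Face 6 is opposite face 1.
face 1


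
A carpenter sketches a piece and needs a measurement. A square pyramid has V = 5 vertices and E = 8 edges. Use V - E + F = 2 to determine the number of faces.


Polyhedron: square pyramid
Euler's formula for convex polyhedra: V - E + F = 2
Given: V = 5 vertices and E = 8 edges
Solve for F:
F = 2 + E - V = 2 + 8 - 5 = 5
5 faces


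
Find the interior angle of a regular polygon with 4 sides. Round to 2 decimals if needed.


Shape: regular square (4 sides)
Formula: interior angle = (n - 2) * 180 / n
(n - 2) = 2
(n - 2) * 180 = 360
angle = 360 / 4
angle = 90
90 degrees
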